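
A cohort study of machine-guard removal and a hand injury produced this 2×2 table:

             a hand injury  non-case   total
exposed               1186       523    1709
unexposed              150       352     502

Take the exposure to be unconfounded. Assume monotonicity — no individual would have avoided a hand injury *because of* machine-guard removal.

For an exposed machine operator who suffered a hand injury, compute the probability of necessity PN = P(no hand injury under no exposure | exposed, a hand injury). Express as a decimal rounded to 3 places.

PN ≈ 0.569

p₁ = P(outcome | exposed) = 1186/1709 = 0.69397
p₀ = P(outcome | unexposed) = 150/502 = 0.2988
Under exogeneity and monotonicity, PN = (p₁ − p₀)/p₁.
PN = (0.69397 − 0.2988) / 0.69397 ≈ 0.5694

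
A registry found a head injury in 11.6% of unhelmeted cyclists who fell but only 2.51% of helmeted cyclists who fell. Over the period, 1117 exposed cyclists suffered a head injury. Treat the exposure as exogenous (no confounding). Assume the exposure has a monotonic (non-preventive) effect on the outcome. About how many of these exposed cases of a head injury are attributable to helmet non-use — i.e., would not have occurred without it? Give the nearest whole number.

about 875 cases

p₁ = 0.116, p₀ = 0.0251.
PN = (p₁ − p₀)/p₁ = (0.116 − 0.0251) / 0.116 ≈ 0.78362.
Attributable cases ≈ PN × (exposed cases) = 0.78362 × 1117 ≈ 875.30.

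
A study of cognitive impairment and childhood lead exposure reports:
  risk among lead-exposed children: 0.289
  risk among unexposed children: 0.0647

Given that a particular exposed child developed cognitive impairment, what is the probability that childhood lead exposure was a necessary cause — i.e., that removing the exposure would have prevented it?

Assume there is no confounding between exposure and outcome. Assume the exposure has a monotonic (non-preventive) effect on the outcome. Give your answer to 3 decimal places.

Let p₁ = 0.289, p₀ = 0.0647.
Under exogeneity and monotonicity, PN = (p₁ − p₀) / p₁.
PN = (0.289 − 0.0647) / 0.289 = 0.2243 / 0.289 ≈ 0.7761

PN ≈ 0.776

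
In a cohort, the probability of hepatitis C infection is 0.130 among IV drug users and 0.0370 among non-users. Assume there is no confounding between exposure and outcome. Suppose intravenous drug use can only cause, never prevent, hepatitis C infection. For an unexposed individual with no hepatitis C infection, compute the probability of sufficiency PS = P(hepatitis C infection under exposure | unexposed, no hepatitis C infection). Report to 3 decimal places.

PS ≈ 0.097

Let p₁ = 0.13, p₀ = 0.037.
Under exogeneity and monotonicity, PS = (p₁ − p₀) / (1 − p₀).
PS = (0.13 − 0.037) / (1 − 0.037) = 0.093 / 0.963 ≈ 0.0966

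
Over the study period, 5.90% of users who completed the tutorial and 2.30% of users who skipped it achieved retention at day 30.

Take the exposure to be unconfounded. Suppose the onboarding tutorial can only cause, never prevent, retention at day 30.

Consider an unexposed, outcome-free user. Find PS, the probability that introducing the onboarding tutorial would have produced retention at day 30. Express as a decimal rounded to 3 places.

PS ≈ 0.037

p₁ = 0.059, p₀ = 0.023.
Under exogeneity and monotonicity, PS = (p₁ − p₀) / (1 − p₀).
PS = (0.059 − 0.023) / (1 − 0.023) = 0.036 / 0.977 ≈ 0.0368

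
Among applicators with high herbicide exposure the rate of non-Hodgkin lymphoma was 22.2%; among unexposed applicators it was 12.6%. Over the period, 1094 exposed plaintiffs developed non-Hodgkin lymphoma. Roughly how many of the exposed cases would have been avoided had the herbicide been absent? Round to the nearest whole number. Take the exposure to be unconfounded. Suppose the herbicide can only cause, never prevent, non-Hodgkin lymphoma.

about 473 cases

p₁ = 0.222, p₀ = 0.126.
PN = (p₁ − p₀)/p₁ = (0.222 − 0.126) / 0.222 ≈ 0.43243.
Attributable cases ≈ PN × (exposed cases) = 0.43243 × 1094 ≈ 473.08.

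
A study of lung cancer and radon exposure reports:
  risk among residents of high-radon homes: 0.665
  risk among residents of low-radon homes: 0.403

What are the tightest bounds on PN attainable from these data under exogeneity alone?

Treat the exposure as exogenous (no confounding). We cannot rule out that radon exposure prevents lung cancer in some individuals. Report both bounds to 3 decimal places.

0.394 ≤ PN ≤ 0.898

Let p₁ = 0.665, p₀ = 0.403.
Under exogeneity alone the bounds on PN are max{0,(p₁−p₀)/p₁} ≤ PN ≤ min{1,(1−p₀)/p₁}.
  lower = (p₁ − p₀)/p₁ = 0.262 / 0.665 ≈ 0.3940
  upper = min{1, (1 − p₀)/p₁} = 0.597 / 0.665 ≈ 0.8977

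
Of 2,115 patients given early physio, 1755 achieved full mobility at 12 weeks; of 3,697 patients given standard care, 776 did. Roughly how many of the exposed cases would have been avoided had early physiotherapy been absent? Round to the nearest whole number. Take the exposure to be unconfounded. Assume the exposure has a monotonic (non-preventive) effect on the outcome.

p₁ = P(outcome | exposed) = 1755/2115 = 0.82979
p₀ = P(outcome | unexposed) = 776/3697 = 0.2099
PN = (p₁ − p₀)/p₁ = (0.82979 − 0.2099) / 0.82979 ≈ 0.74704.
Attributable cases ≈ PN × (exposed cases) = 0.74704 × 1755 ≈ 1311.06.

about 1311 cases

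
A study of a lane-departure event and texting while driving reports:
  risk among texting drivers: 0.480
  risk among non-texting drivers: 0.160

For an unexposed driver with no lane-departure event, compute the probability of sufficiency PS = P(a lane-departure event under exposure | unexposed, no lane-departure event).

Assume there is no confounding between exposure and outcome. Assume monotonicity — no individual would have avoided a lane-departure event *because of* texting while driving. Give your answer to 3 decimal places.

Let p₁ = 0.48, p₀ = 0.16.
Under exogeneity and monotonicity, PS = (p₁ − p₀) / (1 − p₀).
PS = (0.48 − 0.16) / (1 − 0.16) = 0.32 / 0.84 ≈ 0.3810

PS ≈ 0.381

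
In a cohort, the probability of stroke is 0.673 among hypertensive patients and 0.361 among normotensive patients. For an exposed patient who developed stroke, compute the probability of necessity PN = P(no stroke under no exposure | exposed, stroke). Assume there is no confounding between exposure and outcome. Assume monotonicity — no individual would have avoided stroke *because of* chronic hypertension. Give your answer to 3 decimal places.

PN ≈ 0.464

Let p₁ = 0.673, p₀ = 0.361.
Under exogeneity and monotonicity, PN = (p₁ − p₀) / p₁.
PN = (0.673 − 0.361) / 0.673 = 0.312 / 0.673 ≈ 0.4636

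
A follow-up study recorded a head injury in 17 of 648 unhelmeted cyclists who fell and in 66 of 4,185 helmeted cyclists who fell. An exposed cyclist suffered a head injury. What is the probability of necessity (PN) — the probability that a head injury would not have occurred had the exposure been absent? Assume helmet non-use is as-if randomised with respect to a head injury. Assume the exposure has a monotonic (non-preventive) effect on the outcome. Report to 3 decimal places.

p₁ = P(outcome | exposed) = 17/648 = 0.026235
p₀ = P(outcome | unexposed) = 66/4185 = 0.015771
Under exogeneity and monotonicity, PN = (p₁ − p₀) / p₁.
PN = (0.026235 − 0.015771) / 0.026235 = 0.010464 / 0.026235 ≈ 0.3989

PN ≈ 0.399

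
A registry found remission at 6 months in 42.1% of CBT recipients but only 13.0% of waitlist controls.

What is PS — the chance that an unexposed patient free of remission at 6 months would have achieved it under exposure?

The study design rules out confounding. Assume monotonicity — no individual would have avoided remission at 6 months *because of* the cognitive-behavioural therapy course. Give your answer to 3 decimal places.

PS ≈ 0.334

p₁ = 0.421, p₀ = 0.13.
Under exogeneity and monotonicity, PS = (p₁ − p₀) / (1 − p₀).
PS = (0.421 − 0.13) / (1 − 0.13) = 0.291 / 0.87 ≈ 0.3345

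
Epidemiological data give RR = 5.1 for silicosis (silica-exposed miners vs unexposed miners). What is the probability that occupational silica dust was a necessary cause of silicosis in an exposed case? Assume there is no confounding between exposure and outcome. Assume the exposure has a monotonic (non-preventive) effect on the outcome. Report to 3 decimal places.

Under exogeneity and monotonicity, PN = (RR − 1) / RR = 1 − 1/RR.
PN = (5.1 − 1) / 5.1 = 4.1 / 5.1 ≈ 0.8039

PN ≈ 0.804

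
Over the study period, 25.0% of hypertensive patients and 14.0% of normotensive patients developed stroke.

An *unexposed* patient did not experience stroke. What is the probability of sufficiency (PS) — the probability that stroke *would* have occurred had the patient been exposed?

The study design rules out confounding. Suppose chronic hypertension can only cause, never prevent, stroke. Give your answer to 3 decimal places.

PS ≈ 0.128

p₁ = 0.25, p₀ = 0.14.
Under exogeneity and monotonicity, PS = (p₁ − p₀) / (1 − p₀).
PS = (0.25 − 0.14) / (1 − 0.14) = 0.11 / 0.86 ≈ 0.1279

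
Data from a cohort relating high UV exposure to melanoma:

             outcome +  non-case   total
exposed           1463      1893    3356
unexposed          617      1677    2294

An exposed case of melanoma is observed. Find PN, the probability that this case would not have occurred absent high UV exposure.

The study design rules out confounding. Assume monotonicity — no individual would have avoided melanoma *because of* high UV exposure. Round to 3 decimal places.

p₁ = P(outcome | exposed) = 1463/3356 = 0.43594
p₀ = P(outcome | unexposed) = 617/2294 = 0.26896
Under exogeneity and monotonicity, PN = (p₁ − p₀) / p₁.
PN = (0.43594 − 0.26896) / 0.43594 = 0.16697 / 0.43594 ≈ 0.3830

PN ≈ 0.383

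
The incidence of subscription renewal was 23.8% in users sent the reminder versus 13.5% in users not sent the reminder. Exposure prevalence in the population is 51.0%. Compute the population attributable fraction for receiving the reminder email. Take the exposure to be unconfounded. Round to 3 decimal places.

PAF ≈ 0.280

p₁ = 0.238, p₀ = 0.135.
Overall risk P(Y=1) = π·p₁ + (1−π)·p₀ = 0.51×0.238 + 0.49×0.135 = 0.18753.
Under exogeneity, PAF = [P(Y=1) − p₀] / P(Y=1).
PAF = (0.18753 − 0.135) / 0.18753 ≈ 0.2801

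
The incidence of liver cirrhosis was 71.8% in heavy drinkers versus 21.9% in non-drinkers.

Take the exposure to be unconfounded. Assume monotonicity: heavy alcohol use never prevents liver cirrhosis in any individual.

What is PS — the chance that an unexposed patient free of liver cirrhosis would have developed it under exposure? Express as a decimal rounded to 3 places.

p₁ = 0.718, p₀ = 0.219.
Under exogeneity and monotonicity, PS = (p₁ − p₀) / (1 − p₀).
PS = (0.718 − 0.219) / (1 − 0.219) = 0.499 / 0.781 ≈ 0.6389

PS ≈ 0.639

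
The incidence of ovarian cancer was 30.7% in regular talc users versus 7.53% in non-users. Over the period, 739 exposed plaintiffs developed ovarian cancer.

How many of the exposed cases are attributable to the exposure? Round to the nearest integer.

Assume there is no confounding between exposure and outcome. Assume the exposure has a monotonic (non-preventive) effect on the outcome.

p₁ = 0.307, p₀ = 0.0753.
PN = (p₁ − p₀)/p₁ = (0.307 − 0.0753) / 0.307 ≈ 0.75472.
Attributable cases ≈ PN × (exposed cases) = 0.75472 × 739 ≈ 557.74.

about 558 cases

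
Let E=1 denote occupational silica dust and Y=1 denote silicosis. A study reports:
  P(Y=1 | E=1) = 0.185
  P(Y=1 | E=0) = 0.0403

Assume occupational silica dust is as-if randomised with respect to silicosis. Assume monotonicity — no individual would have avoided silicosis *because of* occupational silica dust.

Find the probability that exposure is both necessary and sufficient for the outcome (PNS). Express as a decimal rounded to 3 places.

PNS ≈ 0.145

Let p₁ = 0.185, p₀ = 0.0403.
Under exogeneity and monotonicity, PNS = p₁ − p₀.
PNS = 0.185 − 0.0403 = 0.1447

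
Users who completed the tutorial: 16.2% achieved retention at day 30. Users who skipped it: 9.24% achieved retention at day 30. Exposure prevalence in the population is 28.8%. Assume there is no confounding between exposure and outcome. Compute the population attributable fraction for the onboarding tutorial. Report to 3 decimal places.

p₁ = 0.162, p₀ = 0.0924.
Overall risk P(Y=1) = π·p₁ + (1−π)·p₀ = 0.288×0.162 + 0.712×0.0924 = 0.11244.
Under exogeneity, PAF = [P(Y=1) − p₀] / P(Y=1).
PAF = (0.11244 − 0.0924) / 0.11244 ≈ 0.1783

PAF ≈ 0.178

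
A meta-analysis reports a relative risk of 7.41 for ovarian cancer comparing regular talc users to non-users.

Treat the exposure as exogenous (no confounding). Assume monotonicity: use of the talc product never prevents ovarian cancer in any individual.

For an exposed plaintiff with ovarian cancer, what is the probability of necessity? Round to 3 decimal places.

PN ≈ 0.865

Under exogeneity and monotonicity, PN = (RR − 1) / RR = 1 − 1/RR.
PN = (7.41 − 1) / 7.41 = 6.41 / 7.41 ≈ 0.8650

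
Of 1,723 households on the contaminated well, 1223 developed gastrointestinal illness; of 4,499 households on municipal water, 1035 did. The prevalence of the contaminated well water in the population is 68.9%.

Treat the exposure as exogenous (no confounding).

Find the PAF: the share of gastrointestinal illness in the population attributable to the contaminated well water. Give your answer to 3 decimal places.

p₁ = P(outcome | exposed) = 1223/1723 = 0.70981
p₀ = P(outcome | unexposed) = 1035/4499 = 0.23005
Overall risk P(Y=1) = π·p₁ + (1−π)·p₀ = 0.689×0.70981 + 0.311×0.23005 = 0.5606.
Under exogeneity, PAF = [P(Y=1) − p₀] / P(Y=1).
PAF = (0.5606 − 0.23005) / 0.5606 ≈ 0.5896

PAF ≈ 0.590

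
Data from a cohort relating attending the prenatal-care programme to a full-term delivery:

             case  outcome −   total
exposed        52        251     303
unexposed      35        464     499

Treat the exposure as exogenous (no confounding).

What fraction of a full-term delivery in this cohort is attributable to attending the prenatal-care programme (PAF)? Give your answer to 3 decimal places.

p₁ = P(outcome | exposed) = 52/303 = 0.17162
p₀ = P(outcome | unexposed) = 35/499 = 0.07014
Exposure prevalence π = 303/802 = 0.37781; overall risk P(Y=1) = 0.10848.
Under exogeneity, PAF = [P(Y=1) − p₀]/P(Y=1).
PAF = (0.10848 − 0.07014) / 0.10848 ≈ 0.3534

PAF ≈ 0.353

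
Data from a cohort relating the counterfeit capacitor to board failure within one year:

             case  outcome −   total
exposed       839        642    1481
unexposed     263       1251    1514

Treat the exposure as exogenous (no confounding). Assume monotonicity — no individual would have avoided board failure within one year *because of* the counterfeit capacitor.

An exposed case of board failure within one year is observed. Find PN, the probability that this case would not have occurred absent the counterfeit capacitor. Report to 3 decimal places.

p₁ = P(outcome | exposed) = 839/1481 = 0.56651
p₀ = P(outcome | unexposed) = 263/1514 = 0.17371
Under exogeneity and monotonicity, PN = (p₁ − p₀) / p₁.
PN = (0.56651 − 0.17371) / 0.56651 = 0.3928 / 0.56651 ≈ 0.6934

PN ≈ 0.693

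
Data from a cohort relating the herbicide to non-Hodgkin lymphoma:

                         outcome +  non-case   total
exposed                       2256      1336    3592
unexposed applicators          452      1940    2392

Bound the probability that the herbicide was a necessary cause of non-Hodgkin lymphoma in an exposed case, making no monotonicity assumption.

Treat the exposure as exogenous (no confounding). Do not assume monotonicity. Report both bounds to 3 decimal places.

0.699 ≤ PN ≤ 1.000

p₁ = P(outcome | exposed) = 2256/3592 = 0.62806
p₀ = P(outcome | unexposed) = 452/2392 = 0.18896
Under exogeneity alone the bounds on PN are max{0,(p₁−p₀)/p₁} ≤ PN ≤ min{1,(1−p₀)/p₁}.
  lower = (p₁ − p₀)/p₁ = 0.4391 / 0.62806 ≈ 0.6991
  upper = min{1, (1 − p₀)/p₁} = 0.81104 / 0.62806 ≈ 1.2913 → capped at 1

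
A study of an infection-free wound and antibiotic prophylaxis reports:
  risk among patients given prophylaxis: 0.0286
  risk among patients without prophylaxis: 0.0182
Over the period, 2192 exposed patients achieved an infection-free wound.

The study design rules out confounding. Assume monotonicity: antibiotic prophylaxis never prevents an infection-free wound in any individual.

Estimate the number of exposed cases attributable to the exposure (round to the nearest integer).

Let p₁ = 0.0286, p₀ = 0.0182.
PN = (p₁ − p₀)/p₁ = (0.0286 − 0.0182) / 0.0286 ≈ 0.36364.
Attributable cases ≈ PN × (exposed cases) = 0.36364 × 2192 ≈ 797.09.

about 797 cases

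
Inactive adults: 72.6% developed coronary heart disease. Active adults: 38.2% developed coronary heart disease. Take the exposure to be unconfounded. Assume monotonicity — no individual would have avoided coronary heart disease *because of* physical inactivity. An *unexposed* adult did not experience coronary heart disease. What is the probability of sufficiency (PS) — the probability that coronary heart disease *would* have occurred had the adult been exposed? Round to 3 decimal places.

p₁ = 0.726, p₀ = 0.382.
Under exogeneity and monotonicity, PS = (p₁ − p₀) / (1 − p₀).
PS = (0.726 − 0.382) / (1 − 0.382) = 0.344 / 0.618 ≈ 0.5566

PS ≈ 0.557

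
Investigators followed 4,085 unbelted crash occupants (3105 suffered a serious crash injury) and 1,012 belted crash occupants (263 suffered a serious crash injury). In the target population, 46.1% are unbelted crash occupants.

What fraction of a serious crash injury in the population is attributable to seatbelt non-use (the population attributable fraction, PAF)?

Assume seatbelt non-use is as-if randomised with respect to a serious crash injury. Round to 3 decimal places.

p₁ = P(outcome | exposed) = 3105/4085 = 0.7601
p₀ = P(outcome | unexposed) = 263/1012 = 0.25988
Overall risk P(Y=1) = π·p₁ + (1−π)·p₀ = 0.461×0.7601 + 0.539×0.25988 = 0.49048.
Under exogeneity, PAF = [P(Y=1) − p₀] / P(Y=1).
PAF = (0.49048 − 0.25988) / 0.49048 ≈ 0.4702

PAF ≈ 0.470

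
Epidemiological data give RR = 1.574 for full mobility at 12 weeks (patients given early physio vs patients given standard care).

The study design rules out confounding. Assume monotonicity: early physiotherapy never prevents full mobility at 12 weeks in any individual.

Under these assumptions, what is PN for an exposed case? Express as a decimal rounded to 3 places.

Under exogeneity and monotonicity, PN = (RR − 1) / RR = 1 − 1/RR.
PN = (1.574 − 1) / 1.574 = 0.574 / 1.574 ≈ 0.3647

PN ≈ 0.365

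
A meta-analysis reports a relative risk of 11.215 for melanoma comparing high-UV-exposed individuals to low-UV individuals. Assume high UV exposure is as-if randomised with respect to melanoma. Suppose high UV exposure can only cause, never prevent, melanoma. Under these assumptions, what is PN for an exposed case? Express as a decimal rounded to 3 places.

PN ≈ 0.911

Under exogeneity and monotonicity, PN = (RR − 1) / RR = 1 − 1/RR.
PN = (11.215 − 1) / 11.215 = 10.21 / 11.215 ≈ 0.9108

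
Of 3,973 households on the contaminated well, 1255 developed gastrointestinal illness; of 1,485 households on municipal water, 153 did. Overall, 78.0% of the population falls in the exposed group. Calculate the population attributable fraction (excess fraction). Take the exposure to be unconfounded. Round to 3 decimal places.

p₁ = P(outcome | exposed) = 1255/3973 = 0.31588
p₀ = P(outcome | unexposed) = 153/1485 = 0.10303
Overall risk P(Y=1) = π·p₁ + (1−π)·p₀ = 0.78×0.31588 + 0.22×0.10303 = 0.26905.
Under exogeneity, PAF = [P(Y=1) − p₀] / P(Y=1).
PAF = (0.26905 − 0.10303) / 0.26905 ≈ 0.6171

PAF ≈ 0.617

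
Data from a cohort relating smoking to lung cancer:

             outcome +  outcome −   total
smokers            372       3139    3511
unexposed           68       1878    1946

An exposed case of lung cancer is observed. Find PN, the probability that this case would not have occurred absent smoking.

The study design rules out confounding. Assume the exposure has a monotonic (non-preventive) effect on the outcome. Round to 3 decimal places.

PN ≈ 0.670

p₁ = P(outcome | exposed) = 372/3511 = 0.10595
p₀ = P(outcome | unexposed) = 68/1946 = 0.034943
Under exogeneity and monotonicity, PN = (p₁ − p₀)/p₁.
PN = (0.10595 − 0.034943) / 0.10595 ≈ 0.6702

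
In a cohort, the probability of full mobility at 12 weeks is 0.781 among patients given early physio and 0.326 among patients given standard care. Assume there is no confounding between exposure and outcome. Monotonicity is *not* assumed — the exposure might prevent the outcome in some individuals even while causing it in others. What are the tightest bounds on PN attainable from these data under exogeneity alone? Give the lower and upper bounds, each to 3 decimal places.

0.583 ≤ PN ≤ 0.863

Let p₁ = 0.781, p₀ = 0.326.
Under exogeneity alone the bounds on PN are max{0,(p₁−p₀)/p₁} ≤ PN ≤ min{1,(1−p₀)/p₁}.
  lower = (p₁ − p₀)/p₁ = 0.455 / 0.781 ≈ 0.5826
  upper = min{1, (1 − p₀)/p₁} = 0.674 / 0.781 ≈ 0.8630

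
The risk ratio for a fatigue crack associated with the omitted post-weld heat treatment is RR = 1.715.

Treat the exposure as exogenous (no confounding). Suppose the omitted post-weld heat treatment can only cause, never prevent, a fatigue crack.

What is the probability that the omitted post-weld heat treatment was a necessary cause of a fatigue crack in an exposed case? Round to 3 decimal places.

Under exogeneity and monotonicity, PN = (RR − 1) / RR = 1 − 1/RR.
PN = (1.715 − 1) / 1.715 = 0.715 / 1.715 ≈ 0.4169

PN ≈ 0.417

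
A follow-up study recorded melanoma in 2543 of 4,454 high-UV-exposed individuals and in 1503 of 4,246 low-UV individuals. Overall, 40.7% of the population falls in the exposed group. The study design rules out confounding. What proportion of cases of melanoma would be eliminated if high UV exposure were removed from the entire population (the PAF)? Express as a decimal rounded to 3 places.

PAF ≈ 0.200

p₁ = P(outcome | exposed) = 2543/4454 = 0.57095
p₀ = P(outcome | unexposed) = 1503/4246 = 0.35398
Overall risk P(Y=1) = π·p₁ + (1−π)·p₀ = 0.407×0.57095 + 0.593×0.35398 = 0.44229.
Under exogeneity, PAF = [P(Y=1) − p₀] / P(Y=1).
PAF = (0.44229 − 0.35398) / 0.44229 ≈ 0.1997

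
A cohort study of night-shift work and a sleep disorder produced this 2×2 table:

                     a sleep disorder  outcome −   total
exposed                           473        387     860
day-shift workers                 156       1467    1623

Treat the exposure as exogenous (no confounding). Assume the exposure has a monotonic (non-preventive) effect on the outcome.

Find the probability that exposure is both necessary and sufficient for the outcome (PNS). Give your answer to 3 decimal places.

PNS ≈ 0.454

p₁ = P(outcome | exposed) = 473/860 = 0.55
p₀ = P(outcome | unexposed) = 156/1623 = 0.096118
Under exogeneity and monotonicity, PNS = p₁ − p₀.
PNS = 0.55 − 0.096118 = 0.45388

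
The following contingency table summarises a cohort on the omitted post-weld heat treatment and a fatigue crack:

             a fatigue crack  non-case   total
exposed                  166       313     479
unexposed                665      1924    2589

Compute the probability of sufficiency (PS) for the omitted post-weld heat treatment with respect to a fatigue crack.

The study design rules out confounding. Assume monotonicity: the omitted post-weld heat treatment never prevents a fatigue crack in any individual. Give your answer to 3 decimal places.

PS ≈ 0.121

p₁ = P(outcome | exposed) = 166/479 = 0.34656
p₀ = P(outcome | unexposed) = 665/2589 = 0.25686
Under exogeneity and monotonicity, PS = (p₁ − p₀)/(1 − p₀).
PS = (0.34656 − 0.25686) / 0.74314 ≈ 0.1207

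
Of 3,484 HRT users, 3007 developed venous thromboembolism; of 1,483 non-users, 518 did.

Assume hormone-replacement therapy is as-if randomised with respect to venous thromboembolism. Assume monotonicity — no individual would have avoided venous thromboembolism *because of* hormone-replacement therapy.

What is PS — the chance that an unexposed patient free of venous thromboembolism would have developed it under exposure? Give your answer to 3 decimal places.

p₁ = P(outcome | exposed) = 3007/3484 = 0.86309
p₀ = P(outcome | unexposed) = 518/1483 = 0.34929
Under exogeneity and monotonicity, PS = (p₁ − p₀) / (1 − p₀).
PS = (0.86309 − 0.34929) / (1 − 0.34929) = 0.5138 / 0.65071 ≈ 0.7896

PS ≈ 0.790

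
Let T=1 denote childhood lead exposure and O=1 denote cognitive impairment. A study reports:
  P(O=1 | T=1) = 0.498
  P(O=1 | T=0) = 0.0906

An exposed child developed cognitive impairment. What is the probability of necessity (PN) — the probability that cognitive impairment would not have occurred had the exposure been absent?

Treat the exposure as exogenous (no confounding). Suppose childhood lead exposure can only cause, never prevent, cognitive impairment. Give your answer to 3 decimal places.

PN ≈ 0.818

Let p₁ = 0.498, p₀ = 0.0906.
Under exogeneity and monotonicity, PN = (p₁ − p₀) / p₁.
PN = (0.498 − 0.0906) / 0.498 = 0.4074 / 0.498 ≈ 0.8181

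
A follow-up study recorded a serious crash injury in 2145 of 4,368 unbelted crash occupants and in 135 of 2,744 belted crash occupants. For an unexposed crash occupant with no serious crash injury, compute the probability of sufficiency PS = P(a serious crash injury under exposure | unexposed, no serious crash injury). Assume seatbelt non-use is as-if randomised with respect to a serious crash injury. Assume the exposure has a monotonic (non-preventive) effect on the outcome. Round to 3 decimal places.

p₁ = P(outcome | exposed) = 2145/4368 = 0.49107
p₀ = P(outcome | unexposed) = 135/2744 = 0.049198
Under exogeneity and monotonicity, PS = (p₁ − p₀) / (1 − p₀).
PS = (0.49107 − 0.049198) / (1 − 0.049198) = 0.44187 / 0.9508 ≈ 0.4647

PS ≈ 0.465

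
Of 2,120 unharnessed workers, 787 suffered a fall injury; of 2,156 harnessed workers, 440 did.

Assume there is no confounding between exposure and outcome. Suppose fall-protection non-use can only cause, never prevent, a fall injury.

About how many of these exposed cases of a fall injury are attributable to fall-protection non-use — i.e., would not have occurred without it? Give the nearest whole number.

p₁ = P(outcome | exposed) = 787/2120 = 0.37123
p₀ = P(outcome | unexposed) = 440/2156 = 0.20408
PN = (p₁ − p₀)/p₁ = (0.37123 − 0.20408) / 0.37123 ≈ 0.45025.
Attributable cases ≈ PN × (exposed cases) = 0.45025 × 787 ≈ 354.35.

about 354 cases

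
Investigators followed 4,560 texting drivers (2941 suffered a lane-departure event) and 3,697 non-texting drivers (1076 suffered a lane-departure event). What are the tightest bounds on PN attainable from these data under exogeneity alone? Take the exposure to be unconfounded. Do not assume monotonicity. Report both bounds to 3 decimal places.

0.549 ≤ PN ≤ 1.000

p₁ = P(outcome | exposed) = 2941/4560 = 0.64496
p₀ = P(outcome | unexposed) = 1076/3697 = 0.29105
Under exogeneity alone the bounds on PN are max{0,(p₁−p₀)/p₁} ≤ PN ≤ min{1,(1−p₀)/p₁}.
  lower = (p₁ − p₀)/p₁ = 0.35391 / 0.64496 ≈ 0.5487
  upper = min{1, (1 − p₀)/p₁} = 0.70895 / 0.64496 ≈ 1.0992 → capped at 1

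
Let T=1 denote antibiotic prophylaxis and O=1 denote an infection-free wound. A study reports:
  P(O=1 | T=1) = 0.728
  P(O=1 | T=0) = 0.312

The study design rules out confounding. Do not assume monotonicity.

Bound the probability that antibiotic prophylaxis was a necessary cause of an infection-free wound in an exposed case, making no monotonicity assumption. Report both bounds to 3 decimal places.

0.571 ≤ PN ≤ 0.945

Let p₁ = 0.728, p₀ = 0.312.
Under exogeneity alone the bounds on PN are max{0,(p₁−p₀)/p₁} ≤ PN ≤ min{1,(1−p₀)/p₁}.
  lower = (p₁ − p₀)/p₁ = 0.416 / 0.728 ≈ 0.5714
  upper = min{1, (1 − p₀)/p₁} = 0.688 / 0.728 ≈ 0.9451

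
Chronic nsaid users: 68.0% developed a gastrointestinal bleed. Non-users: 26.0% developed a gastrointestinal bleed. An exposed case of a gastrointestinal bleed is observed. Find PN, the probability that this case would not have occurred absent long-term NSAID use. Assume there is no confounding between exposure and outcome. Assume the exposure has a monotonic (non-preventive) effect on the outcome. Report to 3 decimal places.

PN ≈ 0.618

p₁ = 0.68, p₀ = 0.26.
Under exogeneity and monotonicity, PN = (p₁ − p₀) / p₁.
PN = (0.68 − 0.26) / 0.68 = 0.42 / 0.68 ≈ 0.6176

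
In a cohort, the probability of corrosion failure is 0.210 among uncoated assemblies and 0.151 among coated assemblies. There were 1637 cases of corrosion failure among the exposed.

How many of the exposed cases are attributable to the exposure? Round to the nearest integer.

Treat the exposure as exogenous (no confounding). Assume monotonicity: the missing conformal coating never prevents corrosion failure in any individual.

Let p₁ = 0.21, p₀ = 0.151.
PN = (p₁ − p₀)/p₁ = (0.21 − 0.151) / 0.21 ≈ 0.28095.
Attributable cases ≈ PN × (exposed cases) = 0.28095 × 1637 ≈ 459.92.

about 460 cases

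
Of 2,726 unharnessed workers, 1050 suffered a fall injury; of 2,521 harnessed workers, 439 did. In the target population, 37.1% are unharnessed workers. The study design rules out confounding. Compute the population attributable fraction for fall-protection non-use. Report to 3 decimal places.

p₁ = P(outcome | exposed) = 1050/2726 = 0.38518
p₀ = P(outcome | unexposed) = 439/2521 = 0.17414
Overall risk P(Y=1) = π·p₁ + (1−π)·p₀ = 0.371×0.38518 + 0.629×0.17414 = 0.25243.
Under exogeneity, PAF = [P(Y=1) − p₀] / P(Y=1).
PAF = (0.25243 − 0.17414) / 0.25243 ≈ 0.3102

PAF ≈ 0.310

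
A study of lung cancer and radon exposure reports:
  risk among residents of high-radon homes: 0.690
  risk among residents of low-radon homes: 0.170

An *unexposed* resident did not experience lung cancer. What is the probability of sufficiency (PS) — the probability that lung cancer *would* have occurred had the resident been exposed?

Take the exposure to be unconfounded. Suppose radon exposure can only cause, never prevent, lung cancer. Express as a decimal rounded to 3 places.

PS ≈ 0.627

Let p₁ = 0.69, p₀ = 0.17.
Under exogeneity and monotonicity, PS = (p₁ − p₀) / (1 − p₀).
PS = (0.69 − 0.17) / (1 − 0.17) = 0.52 / 0.83 ≈ 0.6265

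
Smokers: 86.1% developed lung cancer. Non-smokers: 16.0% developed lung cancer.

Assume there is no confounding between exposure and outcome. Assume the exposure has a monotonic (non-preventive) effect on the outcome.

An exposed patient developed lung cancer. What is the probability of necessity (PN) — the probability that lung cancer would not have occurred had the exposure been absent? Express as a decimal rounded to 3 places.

p₁ = 0.861, p₀ = 0.16.
Under exogeneity and monotonicity, PN = (p₁ − p₀) / p₁.
PN = (0.861 − 0.16) / 0.861 = 0.701 / 0.861 ≈ 0.8142

PN ≈ 0.814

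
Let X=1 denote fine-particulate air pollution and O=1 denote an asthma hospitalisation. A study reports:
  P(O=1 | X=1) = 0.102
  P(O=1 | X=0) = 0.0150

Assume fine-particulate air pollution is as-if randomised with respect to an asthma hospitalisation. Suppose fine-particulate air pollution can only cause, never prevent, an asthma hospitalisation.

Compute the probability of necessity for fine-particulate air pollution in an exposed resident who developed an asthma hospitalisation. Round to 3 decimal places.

PN ≈ 0.853

Let p₁ = 0.102, p₀ = 0.015.
Under exogeneity and monotonicity, PN = (p₁ − p₀) / p₁.
PN = (0.102 − 0.015) / 0.102 = 0.087 / 0.102 ≈ 0.8529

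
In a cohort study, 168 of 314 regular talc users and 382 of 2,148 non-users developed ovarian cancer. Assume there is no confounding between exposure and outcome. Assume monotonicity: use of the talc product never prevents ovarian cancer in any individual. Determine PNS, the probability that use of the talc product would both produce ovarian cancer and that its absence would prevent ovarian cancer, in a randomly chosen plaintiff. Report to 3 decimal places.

p₁ = P(outcome | exposed) = 168/314 = 0.53503
p₀ = P(outcome | unexposed) = 382/2148 = 0.17784
Under exogeneity and monotonicity, PNS = p₁ − p₀.
PNS = 0.53503 − 0.17784 = 0.35719

PNS ≈ 0.357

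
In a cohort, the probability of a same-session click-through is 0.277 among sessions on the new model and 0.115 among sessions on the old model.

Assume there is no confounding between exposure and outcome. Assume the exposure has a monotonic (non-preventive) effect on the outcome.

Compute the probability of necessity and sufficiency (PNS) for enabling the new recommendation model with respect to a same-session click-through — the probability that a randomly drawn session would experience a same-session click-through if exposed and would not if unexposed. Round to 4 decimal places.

Let p₁ = 0.277, p₀ = 0.115.
Under exogeneity and monotonicity, PNS = p₁ − p₀.
PNS = 0.277 − 0.115 = 0.162

PNS ≈ 0.1620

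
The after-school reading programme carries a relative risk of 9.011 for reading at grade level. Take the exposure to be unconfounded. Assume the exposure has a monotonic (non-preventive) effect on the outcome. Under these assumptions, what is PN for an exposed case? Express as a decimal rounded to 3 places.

Under exogeneity and monotonicity, PN = (RR − 1) / RR = 1 − 1/RR.
PN = (9.011 − 1) / 9.011 = 8.011 / 9.011 ≈ 0.8890

PN ≈ 0.889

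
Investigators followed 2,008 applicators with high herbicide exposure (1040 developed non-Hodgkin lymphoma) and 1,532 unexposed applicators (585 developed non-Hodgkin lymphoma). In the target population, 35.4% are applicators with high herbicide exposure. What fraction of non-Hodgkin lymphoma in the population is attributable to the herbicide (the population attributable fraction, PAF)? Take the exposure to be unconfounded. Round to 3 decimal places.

p₁ = P(outcome | exposed) = 1040/2008 = 0.51793
p₀ = P(outcome | unexposed) = 585/1532 = 0.38185
Overall risk P(Y=1) = π·p₁ + (1−π)·p₀ = 0.354×0.51793 + 0.646×0.38185 = 0.43002.
Under exogeneity, PAF = [P(Y=1) − p₀] / P(Y=1).
PAF = (0.43002 − 0.38185) / 0.43002 ≈ 0.1120

PAF ≈ 0.112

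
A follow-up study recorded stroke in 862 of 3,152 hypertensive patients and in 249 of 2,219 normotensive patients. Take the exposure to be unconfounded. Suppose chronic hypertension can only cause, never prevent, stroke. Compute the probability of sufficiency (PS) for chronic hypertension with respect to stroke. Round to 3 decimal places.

PS ≈ 0.182

p₁ = P(outcome | exposed) = 862/3152 = 0.27348
p₀ = P(outcome | unexposed) = 249/2219 = 0.11221
Under exogeneity and monotonicity, PS = (p₁ − p₀) / (1 − p₀).
PS = (0.27348 − 0.11221) / (1 − 0.11221) = 0.16126 / 0.88779 ≈ 0.1816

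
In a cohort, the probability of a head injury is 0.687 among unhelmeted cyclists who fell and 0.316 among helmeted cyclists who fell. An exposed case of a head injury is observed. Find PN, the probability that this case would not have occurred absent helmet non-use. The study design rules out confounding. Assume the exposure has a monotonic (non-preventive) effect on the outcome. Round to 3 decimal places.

PN ≈ 0.540

Let p₁ = 0.687, p₀ = 0.316.
Under exogeneity and monotonicity, PN = (p₁ − p₀) / p₁.
PN = (0.687 − 0.316) / 0.687 = 0.371 / 0.687 ≈ 0.5400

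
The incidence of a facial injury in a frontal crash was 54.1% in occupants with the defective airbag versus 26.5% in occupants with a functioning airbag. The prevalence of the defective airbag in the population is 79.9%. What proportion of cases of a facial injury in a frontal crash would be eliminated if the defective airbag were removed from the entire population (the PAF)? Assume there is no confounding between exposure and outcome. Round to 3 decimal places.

PAF ≈ 0.454

p₁ = 0.541, p₀ = 0.265.
Overall risk P(Y=1) = π·p₁ + (1−π)·p₀ = 0.799×0.541 + 0.201×0.265 = 0.48552.
Under exogeneity, PAF = [P(Y=1) − p₀] / P(Y=1).
PAF = (0.48552 − 0.265) / 0.48552 ≈ 0.4542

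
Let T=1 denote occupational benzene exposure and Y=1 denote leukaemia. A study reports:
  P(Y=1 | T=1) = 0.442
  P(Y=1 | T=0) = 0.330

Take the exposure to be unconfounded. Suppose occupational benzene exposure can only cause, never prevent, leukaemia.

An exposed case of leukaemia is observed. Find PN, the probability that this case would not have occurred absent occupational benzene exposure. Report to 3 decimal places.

Let p₁ = 0.442, p₀ = 0.33.
Under exogeneity and monotonicity, PN = (p₁ − p₀) / p₁.
PN = (0.442 − 0.33) / 0.442 = 0.112 / 0.442 ≈ 0.2534

PN ≈ 0.253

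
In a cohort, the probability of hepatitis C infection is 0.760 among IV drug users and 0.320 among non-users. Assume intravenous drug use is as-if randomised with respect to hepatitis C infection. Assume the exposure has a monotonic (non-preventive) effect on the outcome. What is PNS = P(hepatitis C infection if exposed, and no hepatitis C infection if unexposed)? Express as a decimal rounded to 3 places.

PNS ≈ 0.440

Let p₁ = 0.76, p₀ = 0.32.
Under exogeneity and monotonicity, PNS = p₁ − p₀.
PNS = 0.76 − 0.32 = 0.44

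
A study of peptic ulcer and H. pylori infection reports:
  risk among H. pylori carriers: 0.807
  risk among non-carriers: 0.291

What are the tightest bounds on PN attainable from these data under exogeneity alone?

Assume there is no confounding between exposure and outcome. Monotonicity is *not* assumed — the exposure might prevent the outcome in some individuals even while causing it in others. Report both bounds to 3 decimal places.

Let p₁ = 0.807, p₀ = 0.291.
Under exogeneity alone the bounds on PN are max{0,(p₁−p₀)/p₁} ≤ PN ≤ min{1,(1−p₀)/p₁}.
  lower = (p₁ − p₀)/p₁ = 0.516 / 0.807 ≈ 0.6394
  upper = min{1, (1 − p₀)/p₁} = 0.709 / 0.807 ≈ 0.8786

0.639 ≤ PN ≤ 0.879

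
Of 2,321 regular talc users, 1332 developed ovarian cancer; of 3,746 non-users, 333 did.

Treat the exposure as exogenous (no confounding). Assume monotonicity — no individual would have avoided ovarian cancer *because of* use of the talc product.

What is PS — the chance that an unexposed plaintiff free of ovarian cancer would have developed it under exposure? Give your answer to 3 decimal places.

p₁ = P(outcome | exposed) = 1332/2321 = 0.57389
p₀ = P(outcome | unexposed) = 333/3746 = 0.088895
Under exogeneity and monotonicity, PS = (p₁ − p₀) / (1 − p₀).
PS = (0.57389 − 0.088895) / (1 − 0.088895) = 0.485 / 0.91111 ≈ 0.5323

PS ≈ 0.532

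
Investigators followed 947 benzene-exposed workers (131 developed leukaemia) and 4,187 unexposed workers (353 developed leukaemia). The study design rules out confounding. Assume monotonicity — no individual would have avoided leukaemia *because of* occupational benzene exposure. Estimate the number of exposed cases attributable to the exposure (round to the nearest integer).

p₁ = P(outcome | exposed) = 131/947 = 0.13833
p₀ = P(outcome | unexposed) = 353/4187 = 0.084309
PN = (p₁ − p₀)/p₁ = (0.13833 − 0.084309) / 0.13833 ≈ 0.39053.
Attributable cases ≈ PN × (exposed cases) = 0.39053 × 131 ≈ 51.16.

about 51 cases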